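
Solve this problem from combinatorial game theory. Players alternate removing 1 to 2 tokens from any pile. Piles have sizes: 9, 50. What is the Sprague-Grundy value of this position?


Subtraction set: {1, 2}
For this subtraction set, G(n) = n mod 3 (period = max + 1 = 3).
Pile 1 (size 9): G(9) = 9 mod 3 = 0
Pile 2 (size 50): G(50) = 50 mod 3 = 2
Total Grundy value = XOR of all: 0 XOR 2 = 2

2


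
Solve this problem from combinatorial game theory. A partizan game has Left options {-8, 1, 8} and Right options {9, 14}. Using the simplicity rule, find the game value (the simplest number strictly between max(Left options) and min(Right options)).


Left options: {-8, 1, 8}, max = 8
Right options: {9, 14}, min = 9
All options are numbers and max(Left) < min(Right), so by the simplicity theorem the value is the simplest (earliest-born) number strictly between 8 and 9.
No integer lies strictly between 8 and 9, so the value is the dyadic rational m/2^k in the interval with the smallest k (then m odd); search k = 1, 2, ...:
Denominator 2: 17/2 lies strictly between 8 and 9 -- found.
The simplest number in the interval is 17/2.
Game value = 17/2

17/2


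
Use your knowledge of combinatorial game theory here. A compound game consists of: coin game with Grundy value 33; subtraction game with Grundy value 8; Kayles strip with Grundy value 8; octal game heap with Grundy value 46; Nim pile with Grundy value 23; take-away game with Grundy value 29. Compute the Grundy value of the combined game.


By the Sprague-Grundy theorem, the Grundy value of a sum of games is the XOR of individual Grundy values.
coin game: Grundy value = 33. Running XOR: 0 XOR 33 = 33
subtraction game: Grundy value = 8. Running XOR: 33 XOR 8 = 41
Kayles strip: Grundy value = 8. Running XOR: 41 XOR 8 = 33
octal game heap: Grundy value = 46. Running XOR: 33 XOR 46 = 15
Nim pile: Grundy value = 23. Running XOR: 15 XOR 23 = 24
take-away game: Grundy value = 29. Running XOR: 24 XOR 29 = 5
The combined Grundy value is 5.

5


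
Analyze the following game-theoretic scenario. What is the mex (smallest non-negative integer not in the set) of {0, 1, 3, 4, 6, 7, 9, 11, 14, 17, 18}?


Set = {0, 1, 3, 4, 6, 7, 9, 11, 14, 17, 18}
0 is in the set.
1 is in the set.
2 is NOT in the set. This is the mex.
mex = 2

2


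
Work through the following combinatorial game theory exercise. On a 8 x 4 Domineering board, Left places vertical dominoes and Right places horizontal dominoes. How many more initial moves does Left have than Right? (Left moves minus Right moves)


Board is 8 x 4 (rows x cols).
Left (vertical) placements: (rows-1) * cols = 7 * 4 = 28
Right (horizontal) placements: rows * (cols-1) = 8 * 3 = 24
Advantage = Left - Right = 28 - 24 = 4

4


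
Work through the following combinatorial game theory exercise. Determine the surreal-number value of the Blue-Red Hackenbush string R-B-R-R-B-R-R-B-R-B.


Edges (from ground): R-B-R-R-B-R-R-B-R-B
By Berlekamp's sign-expansion rule, a Blue-Red Hackenbush stalk has the value of the surreal number whose sign sequence is the edge sequence with B -> + and R -> -.
Sign sequence: -+--+--+-+
Trace the sign expansion in the surreal number tree, starting from 0:
Edge 1: R (sign -) -> bounds (-inf, 0), value = -1
Edge 2: B (sign +) -> bounds (-1, 0), value = -1/2
Edge 3: R (sign -) -> bounds (-1, -1/2), value = -3/4
Edge 4: R (sign -) -> bounds (-1, -3/4), value = -7/8
Edge 5: B (sign +) -> bounds (-7/8, -3/4), value = -13/16
Edge 6: R (sign -) -> bounds (-7/8, -13/16), value = -27/32
Edge 7: R (sign -) -> bounds (-7/8, -27/32), value = -55/64
Edge 8: B (sign +) -> bounds (-55/64, -27/32), value = -109/128
Edge 9: R (sign -) -> bounds (-55/64, -109/128), value = -219/256
Edge 10: B (sign +) -> bounds (-219/256, -109/128), value = -437/512
Game value = -437/512

-437/512


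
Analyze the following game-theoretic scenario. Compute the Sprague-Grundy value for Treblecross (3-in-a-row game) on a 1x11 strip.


Treblecross: place X on empty cells; 3-in-a-row wins.
Playing within two cells of an existing X lets the opponent win at once, so sensible play treats the cells i-2..i+2 around each X as dead. The player left with no safe cell loses, so this is a normal-play take-away game on strips of safe cells.
Placing X at cell i (0-indexed) of a strip of k safe cells leaves independent strips of sizes max(0, i-2) and max(0, k-i-3). Hence G(k) = mex{ G(max(0,i-2)) XOR G(max(0,k-i-3)) : 0 <= i < k }, with G(0) = 0.
G(1): splits (0,0):0^0=0 -> mex({0}) = 1
G(2): splits (0,0):0^0=0 -> mex({0}) = 1
G(3): splits (0,0):0^0=0 -> mex({0}) = 1
G(4): splits (0,1):0^1=1 (0,0):0^0=0 -> mex({0, 1}) = 2
G(5): splits (0,2):0^1=1 (0,1):0^1=1 (0,0):0^0=0 -> mex({0, 1}) = 2
G(6) = mex({1}) = 0
G(7) = mex({0, 1, 2}) = 3
G(8) = mex({0, 1, 2}) = 3
G(9) = mex({0, 2}) = 1
G(10) = mex({0, 2, 3}) = 1
G(11) = mex({0, 3}) = 1
Therefore G(11) = 1.

1


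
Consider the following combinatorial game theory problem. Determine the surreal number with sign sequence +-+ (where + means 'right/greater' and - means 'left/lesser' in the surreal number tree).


Sign expansion: +-+
Rule: track bounds (lo, hi), initially (-inf, +inf). On '+', the current value becomes lo and we move to the simplest number in (value, hi): value + 1 if hi = +inf, otherwise the midpoint (value + hi)/2. On '-', the current value becomes hi and we move to value - 1 if lo = -inf, otherwise the midpoint (lo + value)/2.
Start at 0.
Step 1: sign = +, move right. Bounds: (0, +inf). Value = 1
Step 2: sign = -, move left. Bounds: (0, 1). Value = 1/2
Step 3: sign = +, move right. Bounds: (1/2, 1). Value = 3/4
The surreal number with sign expansion +-+ is 3/4.

3/4


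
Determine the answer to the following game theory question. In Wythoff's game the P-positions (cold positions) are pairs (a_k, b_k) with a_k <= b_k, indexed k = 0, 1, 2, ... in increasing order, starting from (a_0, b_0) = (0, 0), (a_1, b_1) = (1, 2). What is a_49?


By Wythoff's theorem, a_k = floor(k * phi) and b_k = floor(k * phi^2) = a_k + k, where phi = (1 + sqrt(5))/2 is the golden ratio.
phi = (1 + sqrt(5))/2 = 1.618034
k = 49
k * phi = 49 * 1.618034 = 79.283665
a_49 = floor(k * phi) = 79

79


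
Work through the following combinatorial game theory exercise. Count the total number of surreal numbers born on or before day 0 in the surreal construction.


Day 0: {|} = 0 is born. Count = 1.
Day n: the number of surreal numbers born by day n is 2^(n+1) - 1.
By day 0: 2^1 - 1 = 1
By day 0: 1 surreal numbers.

1


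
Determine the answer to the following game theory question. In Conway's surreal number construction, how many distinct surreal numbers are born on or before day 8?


Day 0: {|} = 0 is born. Count = 1.
Day n: the number of surreal numbers born by day n is 2^(n+1) - 1.
By day 0: 2^1 - 1 = 1
By day 1: 2^2 - 1 = 3
By day 2: 2^3 - 1 = 7
By day 3: 2^4 - 1 = 15
By day 4: 2^5 - 1 = 31
By day 5: 2^6 - 1 = 63
By day 6: 2^7 - 1 = 127
By day 7: 2^8 - 1 = 255
By day 8: 2^9 - 1 = 511
By day 8: 511 surreal numbers.

511


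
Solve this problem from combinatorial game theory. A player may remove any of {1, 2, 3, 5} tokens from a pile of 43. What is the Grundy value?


The subtraction set is S = {1, 2, 3, 5}.
G(k) = mex{ G(k - s) : s in S, s <= k }. We compute iteratively: G(0) = 0.
G(1) = mex({0}) = 1
G(2) = mex({0, 1}) = 2
G(3) = mex({0, 1, 2}) = 3
G(4) = mex({1, 2, 3}) = 0
G(5) = mex({0, 2, 3}) = 1
G(6) = mex({0, 1, 3}) = 2
G(7) = mex({0, 1, 2}) = 3
G(8) = mex({1, 2, 3}) = 0
Observe that G(4)..G(8) = 0, 1, 2, 3, 0 repeats G(0)..G(4) = 0, 1, 2, 3, 0.
For k >= max(S) = 5, G(k) is determined by the previous 5 values G(k-5)..G(k-1); a window of 5 consecutive values has recurred shifted by 4, so by induction G(k + 4) = G(k) for all k >= 0: the sequence is periodic from the start with period 4.
One period: G(0..3) = 0, 1, 2, 3.
43 mod 4 = 3, so G(43) = G(3) = 3.

3


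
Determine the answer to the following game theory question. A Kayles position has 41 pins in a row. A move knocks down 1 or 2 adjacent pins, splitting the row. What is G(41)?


Kayles: a move removes 1 or 2 adjacent pins from a contiguous row.
Removing pins from a row of k leaves two independent rows (a, b) with a + b = k - 1 (one pin) or a + b = k - 2 (two pins); an end removal gives a = 0.
By Sprague-Grundy, G(k) = mex{ G(a) XOR G(b) } over all these splits. G(0) = 0.
G(1): splits (0,0):0^0=0 -> mex({0}) = 1
G(2): splits (0,1):0^1=1 (0,0):0^0=0 -> mex({0, 1}) = 2
G(3): splits (0,2):0^2=2 (1,1):1^1=0 (0,1):0^1=1 -> mex({0, 1, 2}) = 3
G(4): splits (0,3):0^3=3 (1,2):1^2=3 (0,2):0^2=2 (1,1):1^1=0 -> mex({0, 2, 3}) = 1
G(5): splits (0,4):0^1=1 (1,3):1^3=2 (2,2):2^2=0 (0,3):0^3=3 (1,2):1^2=3 -> mex({0, 1, 2, 3}) = 4
G(6) = mex({0, 1, 2, 4}) = 3
G(7) = mex({0, 1, 3, 4, 5}) = 2
G(8) = mex({0, 2, 3, 5, 6}) = 1
G(9) = mex({0, 1, 2, 3, 6, 7}) = 4
G(10) = mex({0, 1, 3, 4, 5, 7}) = 2
G(11) = mex({0, 1, 2, 3, 4, 5}) = 6
G(12) = mex({0, 1, 2, 3, 5, 6, 7}) = 4
G(13) = mex({0, 2, 3, 4, 6, 7}) = 1
G(14) = mex({0, 1, 4, 5, 6, 7}) = 2
G(15) = mex({0, 1, 2, 3, 4, 5, 6}) = 7
G(16) = mex({0, 2, 3, 5, 6, 7}) = 1
G(17) = mex({0, 1, 2, 3, 5, 6, 7}) = 4
G(18) = mex({0, 1, 2, 4, 5, 6}) = 3
G(19) = mex({0, 1, 3, 4, 5, 7}) = 2
G(20) = mex({0, 2, 3, 4, 5, 6, 7}) = 1
G(21) = mex({0, 1, 2, 3, 5, 6, 7}) = 4
G(22) = mex({0, 1, 2, 3, 4, 5, 7}) = 6
G(23) = mex({0, 1, 2, 3, 4, 5, 6}) = 7
G(24) = mex({0, 1, 2, 3, 5, 6, 7}) = 4
G(25) = mex({0, 2, 3, 4, 6, 7}) = 1
G(26) = mex({0, 1, 3, 4, 5, 6, 7}) = 2
G(27) = mex({0, 1, 2, 3, 4, 5, 6, 7}) = 8
G(28) = mex({0, 1, 2, 3, 4, 6, 7, 8}) = 5
G(29) = mex({0, 1, 2, 3, 5, 6, 7, 8, 9}) = 4
G(30) = mex({0, 1, 2, 3, 4, 5, 6, 9, 10}) = 7
G(31) = mex({0, 1, 3, 4, 5, 7, 10, 11}) = 2
G(32) = mex({0, 2, 3, 4, 5, 6, 7, 9, 11}) = 1
G(33) = mex({0, 1, 2, 3, 4, 5, 6, 7, 9, 12}) = 8
G(34) = mex({0, 1, 2, 3, 4, 5, 7, 8, 11, 12}) = 6
G(35) = mex({0, 1, 2, 3, 4, 5, 6, 8, 9, 10, 11}) = 7
G(36) = mex({0, 1, 2, 3, 5, 6, 7, 9, 10}) = 4
G(37) = mex({0, 2, 3, 4, 6, 7, 9, 10, 11, 12}) = 1
G(38) = mex({0, 1, 3, 4, 5, 6, 7, 9, 10, 11, 12}) = 2
G(39) = mex({0, 1, 2, 4, 5, 6, 7, 9, 10, 12, 14}) = 3
G(40) = mex({0, 2, 3, 4, 6, 7, 11, 12, 14}) = 1
G(41) = mex({0, 1, 2, 3, 5, 6, 7, 9, 10, 11, 12}) = 4
Therefore G(41) = 4.

4


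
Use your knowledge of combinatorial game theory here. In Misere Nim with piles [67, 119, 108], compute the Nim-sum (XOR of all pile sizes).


We need the XOR (exclusive or) of all pile sizes.
After XOR-ing pile 1 (size 67): 0 XOR 67 = 67
After XOR-ing pile 2 (size 119): 67 XOR 119 = 52
After XOR-ing pile 3 (size 108): 52 XOR 108 = 88
The Nim-value of this position is 88.

88


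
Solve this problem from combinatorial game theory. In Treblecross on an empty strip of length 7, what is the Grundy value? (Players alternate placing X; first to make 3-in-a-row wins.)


Treblecross: place X on empty cells; 3-in-a-row wins.
Playing within two cells of an existing X lets the opponent win at once, so sensible play treats the cells i-2..i+2 around each X as dead. The player left with no safe cell loses, so this is a normal-play take-away game on strips of safe cells.
Placing X at cell i (0-indexed) of a strip of k safe cells leaves independent strips of sizes max(0, i-2) and max(0, k-i-3). Hence G(k) = mex{ G(max(0,i-2)) XOR G(max(0,k-i-3)) : 0 <= i < k }, with G(0) = 0.
G(1): splits (0,0):0^0=0 -> mex({0}) = 1
G(2): splits (0,0):0^0=0 -> mex({0}) = 1
G(3): splits (0,0):0^0=0 -> mex({0}) = 1
G(4): splits (0,1):0^1=1 (0,0):0^0=0 -> mex({0, 1}) = 2
G(5): splits (0,2):0^1=1 (0,1):0^1=1 (0,0):0^0=0 -> mex({0, 1}) = 2
G(6) = mex({1}) = 0
G(7) = mex({0, 1, 2}) = 3
Therefore G(7) = 3.

3


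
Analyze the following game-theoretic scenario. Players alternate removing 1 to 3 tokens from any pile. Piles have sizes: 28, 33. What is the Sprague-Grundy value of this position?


Subtraction set: {1, 2, 3}
For this subtraction set, G(n) = n mod 4 (period = max + 1 = 4).
Pile 1 (size 28): G(28) = 28 mod 4 = 0
Pile 2 (size 33): G(33) = 33 mod 4 = 1
Total Grundy value = XOR of all: 0 XOR 1 = 1

1


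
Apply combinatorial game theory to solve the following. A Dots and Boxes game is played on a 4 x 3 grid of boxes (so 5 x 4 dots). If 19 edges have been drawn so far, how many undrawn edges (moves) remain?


Grid: 4 x 3 boxes, i.e. 5 rows and 4 columns of dots.
Horizontal edges: (rows + 1) * cols = 5 * 3 = 15
Vertical edges: rows * (cols + 1) = 4 * 4 = 16
Total edges: 15 + 16 = 31
Edges drawn: 19
Remaining: 31 - 19 = 12

12


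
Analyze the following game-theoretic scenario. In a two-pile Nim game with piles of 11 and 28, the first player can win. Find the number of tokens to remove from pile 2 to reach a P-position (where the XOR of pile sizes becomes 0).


Piles: 11 and 28
Current XOR: 11 XOR 28 = 23 (non-zero, so this is an N-position).
To make the XOR zero, we need to find a move that balances the piles.
For pile 2 (size 28): target = 28 XOR 23 = 11
We reduce pile 2 from 28 to 11.
Tokens removed: 28 - 11 = 17
Verification: 11 XOR 11 = 0

17


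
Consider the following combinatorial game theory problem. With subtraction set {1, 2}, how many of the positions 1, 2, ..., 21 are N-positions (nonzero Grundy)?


Subtraction set S = {1, 2}, so G(n) = n mod 3.
G(n) = 0 when n is a multiple of 3.
Multiples of 3 in [1, 21]: 7
N-positions (nonzero Grundy) = 21 - 7 = 14

14


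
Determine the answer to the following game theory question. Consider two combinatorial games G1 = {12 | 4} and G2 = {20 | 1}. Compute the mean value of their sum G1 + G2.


G1 = {12 | 4}, G2 = {20 | 1}
Each is a switch {a | b} with numbers a > b; its mean value is (a + b)/2, and mean value is additive over game sums: m(G1 + G2) = m(G1) + m(G2).
Mean of G1 = (12 + (4))/2 = 16/2 = 8
Mean of G2 = (20 + (1))/2 = 21/2 = 21/2
Mean of G1 + G2 = 8 + 21/2 = 37/2

37/2


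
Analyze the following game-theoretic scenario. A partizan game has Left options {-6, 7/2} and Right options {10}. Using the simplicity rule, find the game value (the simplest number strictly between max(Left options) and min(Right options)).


Left options: {-6, 7/2}, max = 7/2
Right options: {10}, min = 10
All options are numbers and max(Left) < min(Right), so by the simplicity theorem the value is the simplest (earliest-born) number strictly between 7/2 and 10.
Integers 4 through 9 all lie strictly between 7/2 and 10.
Among integers, the simplest (lowest birthday = smallest |n|; 0 is born on day 0, +-n on day n) is 4.
No non-integer in the interval can be simpler: if x is a non-integer in the interval, then floor(x) or ceil(x) also lies in the interval (the interval contains an integer), and both are proper prefixes of x's sign expansion, i.e. born earlier. So the game value is 4.
Game value = 4

4


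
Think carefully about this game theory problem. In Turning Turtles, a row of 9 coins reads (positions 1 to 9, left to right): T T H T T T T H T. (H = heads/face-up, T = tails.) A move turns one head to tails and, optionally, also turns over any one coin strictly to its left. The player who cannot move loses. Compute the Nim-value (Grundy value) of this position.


Coins: T T H T T T T H T
Key fact: a single head at position k behaves exactly like a Nim heap of size k (turning it to T and optionally flipping a coin at j < k corresponds to moving the heap from k to j, or to 0), and heads combine as a disjunctive sum (two heads at the same place would cancel, matching j XOR j = 0). So the Nim-value is the XOR of the 1-indexed positions of the heads.
Face-up positions (1-indexed): [3, 8]
XOR 0 with 3: 0 XOR 3 = 3
XOR 3 with 8: 3 XOR 8 = 11
Nim-value = 11

11


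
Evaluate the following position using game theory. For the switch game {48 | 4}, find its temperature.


The game is {48 | 4}, a switch {a | b} with numbers a > b.
Cooling {a | b} by t gives {a - t | b + t}, which stops being hot when a - t = b + t, i.e. at t = (a - b)/2. So the temperature of a switch is (a - b)/2.
Temperature = (Left option - Right option) / 2
= (48 - (4)) / 2
= 44 / 2
= 22

22


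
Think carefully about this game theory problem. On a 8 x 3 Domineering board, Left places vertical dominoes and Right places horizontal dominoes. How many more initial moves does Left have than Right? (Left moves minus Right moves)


Board is 8 x 3 (rows x cols).
Left (vertical) placements: (rows-1) * cols = 7 * 3 = 21
Right (horizontal) placements: rows * (cols-1) = 8 * 2 = 16
Advantage = Left - Right = 21 - 16 = 5

5


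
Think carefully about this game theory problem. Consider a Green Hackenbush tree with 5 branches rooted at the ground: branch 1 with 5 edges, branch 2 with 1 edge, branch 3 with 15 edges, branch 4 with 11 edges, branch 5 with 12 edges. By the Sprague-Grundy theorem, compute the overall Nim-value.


The tree has 5 branches from the ground vertex.
In Green Hackenbush, the Nim-value of a simple path of length k is k.
Branch 1: length 5, Nim-value = 5
Branch 2: length 1, Nim-value = 1
Branch 3: length 15, Nim-value = 15
Branch 4: length 11, Nim-value = 11
Branch 5: length 12, Nim-value = 12
Total Nim-value = XOR of all branch values:
0 XOR 5 = 5
5 XOR 1 = 4
4 XOR 15 = 11
11 XOR 11 = 0
0 XOR 12 = 12
Nim-value of the tree = 12

12


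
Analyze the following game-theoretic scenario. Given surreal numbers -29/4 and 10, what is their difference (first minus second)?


x = -29/4, y = 10
Converting to common denominator: 4
x = -29/4, y = 40/4
x - y = -29/4 - 10 = -69/4

-69/4


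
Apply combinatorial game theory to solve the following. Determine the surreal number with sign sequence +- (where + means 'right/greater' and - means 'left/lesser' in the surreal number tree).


Sign expansion: +-
Rule: track bounds (lo, hi), initially (-inf, +inf). On '+', the current value becomes lo and we move to the simplest number in (value, hi): value + 1 if hi = +inf, otherwise the midpoint (value + hi)/2. On '-', the current value becomes hi and we move to value - 1 if lo = -inf, otherwise the midpoint (lo + value)/2.
Start at 0.
Step 1: sign = +, move right. Bounds: (0, +inf). Value = 1
Step 2: sign = -, move left. Bounds: (0, 1). Value = 1/2
The surreal number with sign expansion +- is 1/2.

1/2


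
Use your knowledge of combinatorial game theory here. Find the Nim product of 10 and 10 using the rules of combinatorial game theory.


Nim multiplication is bilinear over XOR: (u XOR v) * w = (u*w) XOR (v*w).
So we split each operand into its bit components and XOR the pairwise Nim products.
10 = 2 + 8 (as XOR of powers of 2).
10 = 2 + 8 (as XOR of powers of 2).
Using the standard Nim-product table on single bits:
  2*2 = 3,   2*4 = 8,   2*8 = 12,
  4*4 = 6,   4*8 = 11,  8*8 = 13,
and  1*x = x (identity), k*l = l*k (commutative).
Pairwise Nim products:
  2 * 2 = 3
  2 * 8 = 12
  8 * 2 = 12
  8 * 8 = 13
XOR them: 3 XOR 12 XOR 12 XOR 13 = 14.
Result: 10 * 10 = 14 (in Nim).

14


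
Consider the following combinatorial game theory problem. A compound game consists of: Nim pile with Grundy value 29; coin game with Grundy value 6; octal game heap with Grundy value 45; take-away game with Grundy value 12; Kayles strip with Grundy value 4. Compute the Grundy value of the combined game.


By the Sprague-Grundy theorem, the Grundy value of a sum of games is the XOR of individual Grundy values.
Nim pile: Grundy value = 29. Running XOR: 0 XOR 29 = 29
coin game: Grundy value = 6. Running XOR: 29 XOR 6 = 27
octal game heap: Grundy value = 45. Running XOR: 27 XOR 45 = 54
take-away game: Grundy value = 12. Running XOR: 54 XOR 12 = 58
Kayles strip: Grundy value = 4. Running XOR: 58 XOR 4 = 62
The combined Grundy value is 62.

62


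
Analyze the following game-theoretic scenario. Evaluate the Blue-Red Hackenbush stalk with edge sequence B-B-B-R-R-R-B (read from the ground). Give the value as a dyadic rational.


Edges (from ground): B-B-B-R-R-R-B
By Berlekamp's sign-expansion rule, a Blue-Red Hackenbush stalk has the value of the surreal number whose sign sequence is the edge sequence with B -> + and R -> -.
Sign sequence: +++---+
Trace the sign expansion in the surreal number tree, starting from 0:
Edge 1: B (sign +) -> bounds (0, +inf), value = 1
Edge 2: B (sign +) -> bounds (1, +inf), value = 2
Edge 3: B (sign +) -> bounds (2, +inf), value = 3
Edge 4: R (sign -) -> bounds (2, 3), value = 5/2
Edge 5: R (sign -) -> bounds (2, 5/2), value = 9/4
Edge 6: R (sign -) -> bounds (2, 9/4), value = 17/8
Edge 7: B (sign +) -> bounds (17/8, 9/4), value = 35/16
Game value = 35/16

35/16


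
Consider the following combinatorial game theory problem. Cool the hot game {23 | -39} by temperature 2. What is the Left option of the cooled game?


Original game: {23 | -39} (a switch {a | b} with a > b).
Cooling by t (for t below the temperature (a - b)/2 = 31) taxes each move by t: {a | b} cooled by t is {a - t | b + t}.
Cooling amount: t = 2
Cooled Left option: 23 - 2 = 21
Cooled Right option: -39 + 2 = -37
Cooled game: {21 | -37}
Left option = 21

21


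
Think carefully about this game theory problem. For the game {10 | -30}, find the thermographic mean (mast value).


Game = {10 | -30}, a switch {a | b} with numbers a > b.
Its thermograph has left wall a - t and right wall b + t, which meet at t = (a - b)/2, where both equal (a + b)/2. So the mast (mean value) is at (a + b)/2.
Mean = (10 + (-30))/2 = -20/2 = -10

-10


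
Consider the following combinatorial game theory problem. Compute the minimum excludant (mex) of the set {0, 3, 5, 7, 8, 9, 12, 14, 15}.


Set = {0, 3, 5, 7, 8, 9, 12, 14, 15}
0 is in the set.
1 is NOT in the set. This is the mex.
mex = 1

1


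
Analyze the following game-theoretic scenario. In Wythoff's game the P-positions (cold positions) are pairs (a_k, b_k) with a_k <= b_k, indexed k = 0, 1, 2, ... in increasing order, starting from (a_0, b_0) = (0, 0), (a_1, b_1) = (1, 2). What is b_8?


By Wythoff's theorem, a_k = floor(k * phi) and b_k = floor(k * phi^2) = a_k + k, where phi = (1 + sqrt(5))/2 is the golden ratio.
phi = (1 + sqrt(5))/2 = 1.618034
phi^2 = phi + 1 = 2.618034
k = 8
k * phi^2 = 8 * 2.618034 = 20.944272
b_8 = floor(k * phi^2) = 20 (check: a_8 + k = 12 + 8 = 20)

20


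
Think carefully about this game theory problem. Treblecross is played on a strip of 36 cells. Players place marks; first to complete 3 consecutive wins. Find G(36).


Treblecross: place X on empty cells; 3-in-a-row wins.
Playing within two cells of an existing X lets the opponent win at once, so sensible play treats the cells i-2..i+2 around each X as dead. The player left with no safe cell loses, so this is a normal-play take-away game on strips of safe cells.
Placing X at cell i (0-indexed) of a strip of k safe cells leaves independent strips of sizes max(0, i-2) and max(0, k-i-3). Hence G(k) = mex{ G(max(0,i-2)) XOR G(max(0,k-i-3)) : 0 <= i < k }, with G(0) = 0.
G(1): splits (0,0):0^0=0 -> mex({0}) = 1
G(2): splits (0,0):0^0=0 -> mex({0}) = 1
G(3): splits (0,0):0^0=0 -> mex({0}) = 1
G(4): splits (0,1):0^1=1 (0,0):0^0=0 -> mex({0, 1}) = 2
G(5): splits (0,2):0^1=1 (0,1):0^1=1 (0,0):0^0=0 -> mex({0, 1}) = 2
G(6) = mex({1}) = 0
G(7) = mex({0, 1, 2}) = 3
G(8) = mex({0, 1, 2}) = 3
G(9) = mex({0, 2}) = 1
G(10) = mex({0, 2, 3}) = 1
G(11) = mex({0, 3}) = 1
G(12) = mex({1, 3}) = 0
G(13) = mex({0, 1, 2, 3}) = 4
G(14) = mex({0, 1, 2}) = 3
G(15) = mex({0, 1, 2}) = 3
G(16) = mex({0, 1, 2, 4}) = 3
G(17) = mex({0, 1, 3, 4}) = 2
G(18) = mex({0, 1, 3, 4}) = 2
G(19) = mex({0, 1, 3, 5}) = 2
G(20) = mex({0, 1, 2, 3, 5}) = 4
G(21) = mex({0, 1, 2, 3, 5}) = 4
G(22) = mex({1, 2, 6}) = 0
G(23) = mex({0, 1, 2, 3, 4, 6}) = 5
G(24) = mex({0, 1, 2, 3, 4}) = 5
G(25) = mex({0, 1, 3, 4, 7}) = 2
G(26) = mex({0, 1, 3, 4, 5, 7}) = 2
G(27) = mex({0, 1, 3, 5}) = 2
G(28) = mex({0, 1, 2, 5}) = 3
G(29) = mex({0, 1, 2, 4, 5, 6}) = 3
G(30) = mex({1, 2, 4, 6}) = 0
G(31) = mex({0, 1, 2, 3, 4, 6}) = 5
G(32) = mex({1, 2, 3, 4, 7}) = 0
G(33) = mex({0, 3, 7}) = 1
G(34) = mex({0, 2, 3, 5, 7}) = 1
G(35) = mex({0, 2, 3, 5, 6}) = 1
G(36) = mex({0, 1, 2, 5, 6}) = 3
Therefore G(36) = 3.

3


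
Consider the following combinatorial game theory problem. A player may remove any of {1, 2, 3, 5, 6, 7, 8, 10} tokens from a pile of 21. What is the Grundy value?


The subtraction set is S = {1, 2, 3, 5, 6, 7, 8, 10}.
G(k) = mex{ G(k - s) : s in S, s <= k }. We compute iteratively: G(0) = 0.
G(1) = mex({0}) = 1
G(2) = mex({0, 1}) = 2
G(3) = mex({0, 1, 2}) = 3
G(4) = mex({1, 2, 3}) = 0
G(5) = mex({0, 2, 3}) = 1
G(6) = mex({0, 1, 3}) = 2
G(7) = mex({0, 1, 2}) = 3
G(8) = mex({0, 1, 2, 3}) = 4
G(9) = mex({0, 1, 2, 3, 4}) = 5
G(10) = mex({0, 1, 2, 3, 4, 5}) = 6
G(11) = mex({0, 1, 2, 3, 4, 5, 6}) = 7
G(12) = mex({0, 1, 2, 3, 5, 6, 7}) = 4
G(13) = mex({1, 2, 3, 4, 6, 7}) = 0
G(14) = mex({0, 2, 3, 4, 5, 7}) = 1
G(15) = mex({0, 1, 3, 4, 5, 6}) = 2
G(16) = mex({0, 1, 2, 4, 5, 6, 7}) = 3
G(17) = mex({1, 2, 3, 4, 5, 6, 7}) = 0
G(18) = mex({0, 2, 3, 4, 6, 7}) = 1
G(19) = mex({0, 1, 3, 4, 5, 7}) = 2
G(20) = mex({0, 1, 2, 4, 6}) = 3
G(21) = mex({0, 1, 2, 3, 7}) = 4
Therefore G(21) = 4.

4


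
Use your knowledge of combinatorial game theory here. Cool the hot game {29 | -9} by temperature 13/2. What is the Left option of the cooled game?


Original game: {29 | -9} (a switch {a | b} with a > b).
Cooling by t (for t below the temperature (a - b)/2 = 19) taxes each move by t: {a | b} cooled by t is {a - t | b + t}.
Cooling amount: t = 13/2
Cooled Left option: 29 - 13/2 = 45/2
Cooled Right option: -9 + 13/2 = -5/2
Cooled game: {45/2 | -5/2}
Left option = 45/2

45/2


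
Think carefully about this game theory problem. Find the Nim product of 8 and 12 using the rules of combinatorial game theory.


Nim multiplication is bilinear over XOR: (u XOR v) * w = (u*w) XOR (v*w).
So we split each operand into its bit components and XOR the pairwise Nim products.
8 = 8 (as XOR of powers of 2).
12 = 4 + 8 (as XOR of powers of 2).
Using the standard Nim-product table on single bits:
  2*2 = 3,   2*4 = 8,   2*8 = 12,
  4*4 = 6,   4*8 = 11,  8*8 = 13,
and  1*x = x (identity), k*l = l*k (commutative).
Pairwise Nim products:
  8 * 4 = 11
  8 * 8 = 13
XOR them: 11 XOR 13 = 6.
Result: 8 * 12 = 6 (in Nim).

6


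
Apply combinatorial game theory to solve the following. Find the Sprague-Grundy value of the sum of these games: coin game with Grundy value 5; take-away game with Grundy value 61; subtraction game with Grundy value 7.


By the Sprague-Grundy theorem, the Grundy value of a sum of games is the XOR of individual Grundy values.
coin game: Grundy value = 5. Running XOR: 0 XOR 5 = 5
take-away game: Grundy value = 61. Running XOR: 5 XOR 61 = 56
subtraction game: Grundy value = 7. Running XOR: 56 XOR 7 = 63
The combined Grundy value is 63.

63


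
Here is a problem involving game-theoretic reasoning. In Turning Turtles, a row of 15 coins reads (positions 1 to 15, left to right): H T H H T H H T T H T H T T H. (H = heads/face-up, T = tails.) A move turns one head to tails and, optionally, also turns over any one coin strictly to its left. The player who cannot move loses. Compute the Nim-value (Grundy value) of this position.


Coins: H T H H T H H T T H T H T T H
Key fact: a single head at position k behaves exactly like a Nim heap of size k (turning it to T and optionally flipping a coin at j < k corresponds to moving the heap from k to j, or to 0), and heads combine as a disjunctive sum (two heads at the same place would cancel, matching j XOR j = 0). So the Nim-value is the XOR of the 1-indexed positions of the heads.
Face-up positions (1-indexed): [1, 3, 4, 6, 7, 10, 12, 15]
XOR 0 with 1: 0 XOR 1 = 1
XOR 1 with 3: 1 XOR 3 = 2
XOR 2 with 4: 2 XOR 4 = 6
XOR 6 with 6: 6 XOR 6 = 0
XOR 0 with 7: 0 XOR 7 = 7
XOR 7 with 10: 7 XOR 10 = 13
XOR 13 with 12: 13 XOR 12 = 1
XOR 1 with 15: 1 XOR 15 = 14
Nim-value = 14

14


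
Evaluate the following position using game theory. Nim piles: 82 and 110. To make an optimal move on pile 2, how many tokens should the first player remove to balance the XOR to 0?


Piles: 82 and 110
Current XOR: 82 XOR 110 = 60 (non-zero, so this is an N-position).
To make the XOR zero, we need to find a move that balances the piles.
For pile 2 (size 110): target = 110 XOR 60 = 82
We reduce pile 2 from 110 to 82.
Tokens removed: 110 - 82 = 28
Verification: 82 XOR 82 = 0

28


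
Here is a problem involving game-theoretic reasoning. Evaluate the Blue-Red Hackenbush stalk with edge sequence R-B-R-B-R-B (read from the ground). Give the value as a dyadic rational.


Edges (from ground): R-B-R-B-R-B
By Berlekamp's sign-expansion rule, a Blue-Red Hackenbush stalk has the value of the surreal number whose sign sequence is the edge sequence with B -> + and R -> -.
Sign sequence: -+-+-+
Trace the sign expansion in the surreal number tree, starting from 0:
Edge 1: R (sign -) -> bounds (-inf, 0), value = -1
Edge 2: B (sign +) -> bounds (-1, 0), value = -1/2
Edge 3: R (sign -) -> bounds (-1, -1/2), value = -3/4
Edge 4: B (sign +) -> bounds (-3/4, -1/2), value = -5/8
Edge 5: R (sign -) -> bounds (-3/4, -5/8), value = -11/16
Edge 6: B (sign +) -> bounds (-11/16, -5/8), value = -21/32
Game value = -21/32

-21/32


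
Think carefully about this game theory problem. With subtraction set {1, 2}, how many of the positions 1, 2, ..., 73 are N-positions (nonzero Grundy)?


Subtraction set S = {1, 2}, so G(n) = n mod 3.
G(n) = 0 when n is a multiple of 3.
Multiples of 3 in [1, 73]: 24
N-positions (nonzero Grundy) = 73 - 24 = 49

49


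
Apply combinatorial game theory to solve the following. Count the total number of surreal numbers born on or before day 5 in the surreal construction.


Day 0: {|} = 0 is born. Count = 1.
Day n: the number of surreal numbers born by day n is 2^(n+1) - 1.
By day 0: 2^1 - 1 = 1
By day 1: 2^2 - 1 = 3
By day 2: 2^3 - 1 = 7
By day 3: 2^4 - 1 = 15
By day 4: 2^5 - 1 = 31
By day 5: 2^6 - 1 = 63
By day 5: 63 surreal numbers.

63


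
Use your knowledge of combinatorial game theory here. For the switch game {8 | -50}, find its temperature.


The game is {8 | -50}, a switch {a | b} with numbers a > b.
Cooling {a | b} by t gives {a - t | b + t}, which stops being hot when a - t = b + t, i.e. at t = (a - b)/2. So the temperature of a switch is (a - b)/2.
Temperature = (Left option - Right option) / 2
= (8 - (-50)) / 2
= 58 / 2
= 29

29


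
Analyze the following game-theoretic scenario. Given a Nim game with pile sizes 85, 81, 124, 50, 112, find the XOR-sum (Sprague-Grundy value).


We need the XOR (exclusive or) of all pile sizes.
After XOR-ing pile 1 (size 85): 0 XOR 85 = 85
After XOR-ing pile 2 (size 81): 85 XOR 81 = 4
After XOR-ing pile 3 (size 124): 4 XOR 124 = 120
After XOR-ing pile 4 (size 50): 120 XOR 50 = 74
After XOR-ing pile 5 (size 112): 74 XOR 112 = 58
The Nim-value of this position is 58.

58


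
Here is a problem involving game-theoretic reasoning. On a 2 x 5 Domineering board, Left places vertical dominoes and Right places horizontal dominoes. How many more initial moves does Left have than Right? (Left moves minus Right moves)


Board is 2 x 5 (rows x cols).
Left (vertical) placements: (rows-1) * cols = 1 * 5 = 5
Right (horizontal) placements: rows * (cols-1) = 2 * 4 = 8
Advantage = Left - Right = 5 - 8 = -3

-3


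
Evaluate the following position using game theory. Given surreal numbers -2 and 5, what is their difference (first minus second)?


x = -2, y = 5
x - y = -2 - 5 = -7

-7


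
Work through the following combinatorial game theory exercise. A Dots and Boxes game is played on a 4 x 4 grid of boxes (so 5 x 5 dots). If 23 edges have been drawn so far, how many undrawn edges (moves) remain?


Grid: 4 x 4 boxes, i.e. 5 rows and 5 columns of dots.
Horizontal edges: (rows + 1) * cols = 5 * 4 = 20
Vertical edges: rows * (cols + 1) = 4 * 5 = 20
Total edges: 20 + 20 = 40
Edges drawn: 23
Remaining: 40 - 23 = 17

17


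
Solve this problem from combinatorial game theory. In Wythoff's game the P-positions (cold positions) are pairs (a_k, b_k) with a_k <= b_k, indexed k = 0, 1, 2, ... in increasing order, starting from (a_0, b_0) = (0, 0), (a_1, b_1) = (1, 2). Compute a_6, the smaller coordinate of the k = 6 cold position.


By Wythoff's theorem, a_k = floor(k * phi) and b_k = floor(k * phi^2) = a_k + k, where phi = (1 + sqrt(5))/2 is the golden ratio.
phi = (1 + sqrt(5))/2 = 1.618034
k = 6
k * phi = 6 * 1.618034 = 9.708204
a_6 = floor(k * phi) = 9

9


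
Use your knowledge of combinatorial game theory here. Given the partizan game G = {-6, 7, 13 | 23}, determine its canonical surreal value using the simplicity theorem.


Left options: {-6, 7, 13}, max = 13
Right options: {23}, min = 23
All options are numbers and max(Left) < min(Right), so by the simplicity theorem the value is the simplest (earliest-born) number strictly between 13 and 23.
Integers 14 through 22 all lie strictly between 13 and 23.
Among integers, the simplest (lowest birthday = smallest |n|; 0 is born on day 0, +-n on day n) is 14.
No non-integer in the interval can be simpler: if x is a non-integer in the interval, then floor(x) or ceil(x) also lies in the interval (the interval contains an integer), and both are proper prefixes of x's sign expansion, i.e. born earlier. So the game value is 14.
Game value = 14

14


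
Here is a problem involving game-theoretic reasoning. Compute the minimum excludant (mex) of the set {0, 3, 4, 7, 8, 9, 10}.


Set = {0, 3, 4, 7, 8, 9, 10}
0 is in the set.
1 is NOT in the set. This is the mex.
mex = 1

1


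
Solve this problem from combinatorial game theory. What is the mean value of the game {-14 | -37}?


Game = {-14 | -37}, a switch {a | b} with numbers a > b.
Its thermograph has left wall a - t and right wall b + t, which meet at t = (a - b)/2, where both equal (a + b)/2. So the mast (mean value) is at (a + b)/2.
Mean = (-14 + (-37))/2 = -51/2 = -51/2

-51/2


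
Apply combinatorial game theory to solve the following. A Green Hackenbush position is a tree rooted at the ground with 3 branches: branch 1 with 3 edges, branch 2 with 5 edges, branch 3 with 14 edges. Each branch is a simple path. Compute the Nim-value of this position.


The tree has 3 branches from the ground vertex.
In Green Hackenbush, the Nim-value of a simple path of length k is k.
Branch 1: length 3, Nim-value = 3
Branch 2: length 5, Nim-value = 5
Branch 3: length 14, Nim-value = 14
Total Nim-value = XOR of all branch values:
0 XOR 3 = 3
3 XOR 5 = 6
6 XOR 14 = 8
Nim-value of the tree = 8

8


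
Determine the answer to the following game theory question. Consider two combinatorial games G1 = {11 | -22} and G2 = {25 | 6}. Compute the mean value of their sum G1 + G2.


G1 = {11 | -22}, G2 = {25 | 6}
Each is a switch {a | b} with numbers a > b; its mean value is (a + b)/2, and mean value is additive over game sums: m(G1 + G2) = m(G1) + m(G2).
Mean of G1 = (11 + (-22))/2 = -11/2 = -11/2
Mean of G2 = (25 + (6))/2 = 31/2 = 31/2
Mean of G1 + G2 = -11/2 + 31/2 = 10

10


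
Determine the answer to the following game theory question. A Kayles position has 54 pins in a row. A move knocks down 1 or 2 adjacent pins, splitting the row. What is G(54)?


Kayles: a move removes 1 or 2 adjacent pins from a contiguous row.
Removing pins from a row of k leaves two independent rows (a, b) with a + b = k - 1 (one pin) or a + b = k - 2 (two pins); an end removal gives a = 0.
By Sprague-Grundy, G(k) = mex{ G(a) XOR G(b) } over all these splits. G(0) = 0.
G(1): splits (0,0):0^0=0 -> mex({0}) = 1
G(2): splits (0,1):0^1=1 (0,0):0^0=0 -> mex({0, 1}) = 2
G(3): splits (0,2):0^2=2 (1,1):1^1=0 (0,1):0^1=1 -> mex({0, 1, 2}) = 3
G(4): splits (0,3):0^3=3 (1,2):1^2=3 (0,2):0^2=2 (1,1):1^1=0 -> mex({0, 2, 3}) = 1
G(5): splits (0,4):0^1=1 (1,3):1^3=2 (2,2):2^2=0 (0,3):0^3=3 (1,2):1^2=3 -> mex({0, 1, 2, 3}) = 4
G(6) = mex({0, 1, 2, 4}) = 3
G(7) = mex({0, 1, 3, 4, 5}) = 2
G(8) = mex({0, 2, 3, 5, 6}) = 1
G(9) = mex({0, 1, 2, 3, 6, 7}) = 4
G(10) = mex({0, 1, 3, 4, 5, 7}) = 2
G(11) = mex({0, 1, 2, 3, 4, 5}) = 6
G(12) = mex({0, 1, 2, 3, 5, 6, 7}) = 4
G(13) = mex({0, 2, 3, 4, 6, 7}) = 1
G(14) = mex({0, 1, 4, 5, 6, 7}) = 2
G(15) = mex({0, 1, 2, 3, 4, 5, 6}) = 7
G(16) = mex({0, 2, 3, 5, 6, 7}) = 1
G(17) = mex({0, 1, 2, 3, 5, 6, 7}) = 4
G(18) = mex({0, 1, 2, 4, 5, 6}) = 3
G(19) = mex({0, 1, 3, 4, 5, 7}) = 2
G(20) = mex({0, 2, 3, 4, 5, 6, 7}) = 1
G(21) = mex({0, 1, 2, 3, 5, 6, 7}) = 4
G(22) = mex({0, 1, 2, 3, 4, 5, 7}) = 6
G(23) = mex({0, 1, 2, 3, 4, 5, 6}) = 7
G(24) = mex({0, 1, 2, 3, 5, 6, 7}) = 4
G(25) = mex({0, 2, 3, 4, 6, 7}) = 1
G(26) = mex({0, 1, 3, 4, 5, 6, 7}) = 2
G(27) = mex({0, 1, 2, 3, 4, 5, 6, 7}) = 8
G(28) = mex({0, 1, 2, 3, 4, 6, 7, 8}) = 5
G(29) = mex({0, 1, 2, 3, 5, 6, 7, 8, 9}) = 4
G(30) = mex({0, 1, 2, 3, 4, 5, 6, 9, 10}) = 7
G(31) = mex({0, 1, 3, 4, 5, 7, 10, 11}) = 2
G(32) = mex({0, 2, 3, 4, 5, 6, 7, 9, 11}) = 1
G(33) = mex({0, 1, 2, 3, 4, 5, 6, 7, 9, 12}) = 8
G(34) = mex({0, 1, 2, 3, 4, 5, 7, 8, 11, 12}) = 6
G(35) = mex({0, 1, 2, 3, 4, 5, 6, 8, 9, 10, 11}) = 7
G(36) = mex({0, 1, 2, 3, 5, 6, 7, 9, 10}) = 4
G(37) = mex({0, 2, 3, 4, 6, 7, 9, 10, 11, 12}) = 1
G(38) = mex({0, 1, 3, 4, 5, 6, 7, 9, 10, 11, 12}) = 2
G(39) = mex({0, 1, 2, 4, 5, 6, 7, 9, 10, 12, 14}) = 3
G(40) = mex({0, 2, 3, 4, 6, 7, 11, 12, 14}) = 1
G(41) = mex({0, 1, 2, 3, 5, 6, 7, 9, 10, 11, 12}) = 4
G(42) = mex({0, 1, 2, 3, 4, 5, 6, 9, 10}) = 7
G(43) = mex({0, 1, 3, 4, 5, 7, 9, 10, 12, 15}) = 2
G(44) = mex({0, 2, 3, 4, 5, 6, 7, 9, 10, 12, 15}) = 1
G(45) = mex({0, 1, 2, 3, 4, 5, 6, 7, 9, 10, 12, 14}) = 8
G(46) = mex({0, 1, 3, 4, 5, 7, 8, 11, 12, 14}) = 2
G(47) = mex({0, 1, 2, 3, 4, 5, 6, 8, 9, 10, 11, 12}) = 7
G(48) = mex({0, 1, 2, 3, 5, 6, 7, 9, 10}) = 4
G(49) = mex({0, 2, 3, 4, 6, 7, 9, 10, 11, 12, 15}) = 1
G(50) = mex({0, 1, 4, 5, 6, 7, 9, 11, 12, 14, 15}) = 2
G(51) = mex({0, 1, 2, 3, 4, 5, 6, 7, 9, 12, 14, 15}) = 8
G(52) = mex({0, 2, 3, 4, 5, 6, 7, 8, 11, 12, 15}) = 1
G(53) = mex({0, 1, 2, 3, 5, 6, 7, 8, 9, 10, 11, 12}) = 4
G(54) = mex({0, 1, 2, 3, 4, 5, 6, 9, 10}) = 7
Therefore G(54) = 7.

7


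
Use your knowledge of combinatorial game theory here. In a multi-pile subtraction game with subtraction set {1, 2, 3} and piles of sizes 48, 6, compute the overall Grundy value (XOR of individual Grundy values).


Subtraction set: {1, 2, 3}
For this subtraction set, G(n) = n mod 4 (period = max + 1 = 4).
Pile 1 (size 48): G(48) = 48 mod 4 = 0
Pile 2 (size 6): G(6) = 6 mod 4 = 2
Total Grundy value = XOR of all: 0 XOR 2 = 2

2


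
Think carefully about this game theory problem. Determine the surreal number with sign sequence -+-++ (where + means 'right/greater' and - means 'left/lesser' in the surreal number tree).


Sign expansion: -+-++
Rule: track bounds (lo, hi), initially (-inf, +inf). On '+', the current value becomes lo and we move to the simplest number in (value, hi): value + 1 if hi = +inf, otherwise the midpoint (value + hi)/2. On '-', the current value becomes hi and we move to value - 1 if lo = -inf, otherwise the midpoint (lo + value)/2.
Start at 0.
Step 1: sign = -, move left. Bounds: (-inf, 0). Value = -1
Step 2: sign = +, move right. Bounds: (-1, 0). Value = -1/2
Step 3: sign = -, move left. Bounds: (-1, -1/2). Value = -3/4
Step 4: sign = +, move right. Bounds: (-3/4, -1/2). Value = -5/8
Step 5: sign = +, move right. Bounds: (-5/8, -1/2). Value = -9/16
The surreal number with sign expansion -+-++ is -9/16.

-9/16


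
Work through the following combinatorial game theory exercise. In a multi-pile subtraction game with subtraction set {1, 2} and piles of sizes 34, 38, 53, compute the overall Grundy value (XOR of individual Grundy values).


Subtraction set: {1, 2}
For this subtraction set, G(n) = n mod 3 (period = max + 1 = 3).
Pile 1 (size 34): G(34) = 34 mod 3 = 1
Pile 2 (size 38): G(38) = 38 mod 3 = 2
Pile 3 (size 53): G(53) = 53 mod 3 = 2
Total Grundy value = XOR of all: 1 XOR 2 XOR 2 = 1

1


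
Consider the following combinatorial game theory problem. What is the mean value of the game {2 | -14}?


Game = {2 | -14}, a switch {a | b} with numbers a > b.
Its thermograph has left wall a - t and right wall b + t, which meet at t = (a - b)/2, where both equal (a + b)/2. So the mast (mean value) is at (a + b)/2.
Mean = (2 + (-14))/2 = -12/2 = -6

-6


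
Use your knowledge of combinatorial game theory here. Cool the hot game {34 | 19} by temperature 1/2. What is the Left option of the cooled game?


Original game: {34 | 19} (a switch {a | b} with a > b).
Cooling by t (for t below the temperature (a - b)/2 = 15/2) taxes each move by t: {a | b} cooled by t is {a - t | b + t}.
Cooling amount: t = 1/2
Cooled Left option: 34 - 1/2 = 67/2
Cooled Right option: 19 + 1/2 = 39/2
Cooled game: {67/2 | 39/2}
Left option = 67/2

67/2
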